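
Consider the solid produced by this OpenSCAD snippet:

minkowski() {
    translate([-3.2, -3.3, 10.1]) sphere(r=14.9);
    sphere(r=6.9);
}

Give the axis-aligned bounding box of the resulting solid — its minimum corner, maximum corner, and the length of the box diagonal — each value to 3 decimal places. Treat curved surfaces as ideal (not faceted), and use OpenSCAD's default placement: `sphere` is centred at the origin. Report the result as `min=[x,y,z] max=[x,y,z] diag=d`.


A = translate([-3.2, -3.3, 10.1]) sphere(r=14.9) → bbox [-18.1,-18.2,-4.8] .. [11.7,11.6,25]
B = sphere(r=6.9) → bbox [-6.9,-6.9,-6.9] .. [6.9,6.9,6.9]
lo = A.lo+B.lo = [-18.1-6.9, -18.2-6.9, -4.8-6.9] = [-25.000,-25.100,-11.700]
hi = A.hi+B.hi = [11.7+6.9, 11.6+6.9, 25+6.9] = [18.600,18.500,31.900]
diag = √(43.6²+43.6²+43.6²) = √5702.88 = 75.517

min=[-25.000,-25.100,-11.700] max=[18.600,18.500,31.900] diag=75.517


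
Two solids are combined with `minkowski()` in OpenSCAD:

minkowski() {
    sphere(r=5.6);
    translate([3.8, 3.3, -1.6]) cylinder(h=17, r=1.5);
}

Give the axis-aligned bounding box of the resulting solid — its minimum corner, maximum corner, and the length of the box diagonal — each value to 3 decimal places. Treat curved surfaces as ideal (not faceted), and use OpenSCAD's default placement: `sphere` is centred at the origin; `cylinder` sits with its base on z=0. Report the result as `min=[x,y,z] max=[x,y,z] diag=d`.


min=[-3.300,-3.800,-7.200] max=[10.900,10.400,21.000] diag=34.620

A = translate([3.8, 3.3, -1.6]) cylinder(h=17, r=1.5) → bbox [2.3,1.8,-1.6] .. [5.3,4.8,15.4]
B = sphere(r=5.6) → bbox [-5.6,-5.6,-5.6] .. [5.6,5.6,5.6]
lo = A.lo+B.lo = [2.3-5.6, 1.8-5.6, -1.6-5.6] = [-3.300,-3.800,-7.200]
hi = A.hi+B.hi = [5.3+5.6, 4.8+5.6, 15.4+5.6] = [10.900,10.400,21.000]
diag = √(14.2²+14.2²+28.2²) = √1198.52 = 34.620


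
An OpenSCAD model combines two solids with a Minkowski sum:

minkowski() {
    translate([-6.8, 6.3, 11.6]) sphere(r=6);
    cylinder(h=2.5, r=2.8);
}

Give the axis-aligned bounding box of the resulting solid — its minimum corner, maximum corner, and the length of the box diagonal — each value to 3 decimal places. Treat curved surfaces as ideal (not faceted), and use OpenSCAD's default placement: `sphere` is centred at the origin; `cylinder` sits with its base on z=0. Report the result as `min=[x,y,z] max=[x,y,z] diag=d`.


A = translate([-6.8, 6.3, 11.6]) sphere(r=6) → bbox [-12.8,0.3,5.6] .. [-0.8,12.3,17.6]
B = cylinder(h=2.5, r=2.8) → bbox [-2.8,-2.8,0] .. [2.8,2.8,2.5]
lo = A.lo+B.lo = [-12.8-2.8, 0.3-2.8, 5.6+0] = [-15.600,-2.500,5.600]
hi = A.hi+B.hi = [-0.8+2.8, 12.3+2.8, 17.6+2.5] = [2.000,15.100,20.100]
diag = √(17.6²+17.6²+14.5²) = √829.77 = 28.806

min=[-15.600,-2.500,5.600] max=[2.000,15.100,20.100] diag=28.806


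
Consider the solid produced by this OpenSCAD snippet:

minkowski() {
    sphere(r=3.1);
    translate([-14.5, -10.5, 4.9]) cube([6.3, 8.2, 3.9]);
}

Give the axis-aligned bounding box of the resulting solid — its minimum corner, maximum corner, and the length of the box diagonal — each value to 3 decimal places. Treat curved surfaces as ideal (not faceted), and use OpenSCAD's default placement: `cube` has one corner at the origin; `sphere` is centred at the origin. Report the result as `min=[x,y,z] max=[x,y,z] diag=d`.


min=[-17.600,-13.600,1.800] max=[-5.100,0.800,11.900] diag=21.578

A = translate([-14.5, -10.5, 4.9]) cube([6.3, 8.2, 3.9]) → bbox [-14.5,-10.5,4.9] .. [-8.2,-2.3,8.8]
B = sphere(r=3.1) → bbox [-3.1,-3.1,-3.1] .. [3.1,3.1,3.1]
lo = A.lo+B.lo = [-14.5-3.1, -10.5-3.1, 4.9-3.1] = [-17.600,-13.600,1.800]
hi = A.hi+B.hi = [-8.2+3.1, -2.3+3.1, 8.8+3.1] = [-5.100,0.800,11.900]
diag = √(12.5²+14.4²+10.1²) = √465.62 = 21.578


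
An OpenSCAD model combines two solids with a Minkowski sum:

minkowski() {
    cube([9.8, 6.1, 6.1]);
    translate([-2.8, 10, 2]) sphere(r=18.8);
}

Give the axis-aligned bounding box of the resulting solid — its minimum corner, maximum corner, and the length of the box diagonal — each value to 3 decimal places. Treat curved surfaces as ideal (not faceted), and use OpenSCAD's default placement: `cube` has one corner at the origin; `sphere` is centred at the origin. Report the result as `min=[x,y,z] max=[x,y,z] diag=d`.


min=[-21.600,-8.800,-16.800] max=[25.800,34.900,26.900] diag=77.885

A = translate([-2.8, 10, 2]) sphere(r=18.8) → bbox [-21.6,-8.8,-16.8] .. [16,28.8,20.8]
B = cube([9.8, 6.1, 6.1]) → bbox [0,0,0] .. [9.8,6.1,6.1]
lo = A.lo+B.lo = [-21.6+0, -8.8+0, -16.8+0] = [-21.600,-8.800,-16.800]
hi = A.hi+B.hi = [16+9.8, 28.8+6.1, 20.8+6.1] = [25.800,34.900,26.900]
diag = √(47.4²+43.7²+43.7²) = √6066.14 = 77.885


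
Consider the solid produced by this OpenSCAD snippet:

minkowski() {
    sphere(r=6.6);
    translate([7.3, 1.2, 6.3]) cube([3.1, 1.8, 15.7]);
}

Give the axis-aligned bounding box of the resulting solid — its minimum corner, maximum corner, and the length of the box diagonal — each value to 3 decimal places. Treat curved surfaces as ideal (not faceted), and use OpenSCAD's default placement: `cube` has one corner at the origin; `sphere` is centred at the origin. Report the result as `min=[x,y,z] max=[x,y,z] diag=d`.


A = translate([7.3, 1.2, 6.3]) cube([3.1, 1.8, 15.7]) → bbox [7.3,1.2,6.3] .. [10.4,3,22]
B = sphere(r=6.6) → bbox [-6.6,-6.6,-6.6] .. [6.6,6.6,6.6]
lo = A.lo+B.lo = [7.3-6.6, 1.2-6.6, 6.3-6.6] = [0.700,-5.400,-0.300]
hi = A.hi+B.hi = [10.4+6.6, 3+6.6, 22+6.6] = [17.000,9.600,28.600]
diag = √(16.3²+15²+28.9²) = √1325.9 = 36.413

min=[0.700,-5.400,-0.300] max=[17.000,9.600,28.600] diag=36.413


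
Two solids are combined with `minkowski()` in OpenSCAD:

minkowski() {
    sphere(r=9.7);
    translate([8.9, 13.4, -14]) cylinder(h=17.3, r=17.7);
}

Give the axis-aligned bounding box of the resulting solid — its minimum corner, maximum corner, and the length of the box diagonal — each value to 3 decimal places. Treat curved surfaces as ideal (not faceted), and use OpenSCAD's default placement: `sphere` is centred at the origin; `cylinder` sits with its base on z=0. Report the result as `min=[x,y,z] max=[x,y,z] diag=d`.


min=[-18.500,-14.000,-23.700] max=[36.300,40.800,13.000] diag=85.749

A = translate([8.9, 13.4, -14]) cylinder(h=17.3, r=17.7) → bbox [-8.8,-4.3,-14] .. [26.6,31.1,3.3]
B = sphere(r=9.7) → bbox [-9.7,-9.7,-9.7] .. [9.7,9.7,9.7]
lo = A.lo+B.lo = [-8.8-9.7, -4.3-9.7, -14-9.7] = [-18.500,-14.000,-23.700]
hi = A.hi+B.hi = [26.6+9.7, 31.1+9.7, 3.3+9.7] = [36.300,40.800,13.000]
diag = √(54.8²+54.8²+36.7²) = √7352.97 = 85.749


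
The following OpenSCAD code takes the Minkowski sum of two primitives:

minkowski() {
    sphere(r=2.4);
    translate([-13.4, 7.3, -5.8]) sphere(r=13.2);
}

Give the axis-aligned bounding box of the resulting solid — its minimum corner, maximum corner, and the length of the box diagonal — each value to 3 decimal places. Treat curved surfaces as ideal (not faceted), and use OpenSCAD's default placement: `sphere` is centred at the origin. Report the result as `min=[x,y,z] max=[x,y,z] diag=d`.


min=[-29.000,-8.300,-21.400] max=[2.200,22.900,9.800] diag=54.040

A = translate([-13.4, 7.3, -5.8]) sphere(r=13.2) → bbox [-26.6,-5.9,-19] .. [-0.2,20.5,7.4]
B = sphere(r=2.4) → bbox [-2.4,-2.4,-2.4] .. [2.4,2.4,2.4]
lo = A.lo+B.lo = [-26.6-2.4, -5.9-2.4, -19-2.4] = [-29.000,-8.300,-21.400]
hi = A.hi+B.hi = [-0.2+2.4, 20.5+2.4, 7.4+2.4] = [2.200,22.900,9.800]
diag = √(31.2²+31.2²+31.2²) = √2920.32 = 54.040


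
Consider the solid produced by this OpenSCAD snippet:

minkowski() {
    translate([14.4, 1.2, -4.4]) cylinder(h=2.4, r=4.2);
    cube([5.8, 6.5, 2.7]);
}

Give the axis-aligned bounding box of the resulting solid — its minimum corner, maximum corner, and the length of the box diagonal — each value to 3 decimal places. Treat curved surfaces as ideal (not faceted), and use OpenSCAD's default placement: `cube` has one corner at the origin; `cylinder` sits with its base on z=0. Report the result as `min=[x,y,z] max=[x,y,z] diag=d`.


A = translate([14.4, 1.2, -4.4]) cylinder(h=2.4, r=4.2) → bbox [10.2,-3,-4.4] .. [18.6,5.4,-2]
B = cube([5.8, 6.5, 2.7]) → bbox [0,0,0] .. [5.8,6.5,2.7]
lo = A.lo+B.lo = [10.2+0, -3+0, -4.4+0] = [10.200,-3.000,-4.400]
hi = A.hi+B.hi = [18.6+5.8, 5.4+6.5, -2+2.7] = [24.400,11.900,0.700]
diag = √(14.2²+14.9²+5.1²) = √449.66 = 21.205

min=[10.200,-3.000,-4.400] max=[24.400,11.900,0.700] diag=21.205


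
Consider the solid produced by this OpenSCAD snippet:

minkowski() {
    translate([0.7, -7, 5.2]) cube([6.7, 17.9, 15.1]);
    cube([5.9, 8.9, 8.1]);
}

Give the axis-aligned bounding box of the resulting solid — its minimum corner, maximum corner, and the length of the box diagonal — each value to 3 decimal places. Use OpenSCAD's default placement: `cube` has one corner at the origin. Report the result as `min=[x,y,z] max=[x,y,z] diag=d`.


min=[0.700,-7.000,5.200] max=[13.300,19.800,28.400] diag=37.620

A = translate([0.7, -7, 5.2]) cube([6.7, 17.9, 15.1]) → bbox [0.7,-7,5.2] .. [7.4,10.9,20.3]
B = cube([5.9, 8.9, 8.1]) → bbox [0,0,0] .. [5.9,8.9,8.1]
lo = A.lo+B.lo = [0.7+0, -7+0, 5.2+0] = [0.700,-7.000,5.200]
hi = A.hi+B.hi = [7.4+5.9, 10.9+8.9, 20.3+8.1] = [13.300,19.800,28.400]
diag = √(12.6²+26.8²+23.2²) = √1415.24 = 37.620


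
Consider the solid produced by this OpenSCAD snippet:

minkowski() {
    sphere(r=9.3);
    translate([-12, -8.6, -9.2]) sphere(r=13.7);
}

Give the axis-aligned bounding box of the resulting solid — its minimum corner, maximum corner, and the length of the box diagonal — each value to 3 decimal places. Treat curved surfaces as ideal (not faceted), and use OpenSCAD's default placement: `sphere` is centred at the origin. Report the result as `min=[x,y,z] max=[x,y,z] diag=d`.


min=[-35.000,-31.600,-32.200] max=[11.000,14.400,13.800] diag=79.674

A = translate([-12, -8.6, -9.2]) sphere(r=13.7) → bbox [-25.7,-22.3,-22.9] .. [1.7,5.1,4.5]
B = sphere(r=9.3) → bbox [-9.3,-9.3,-9.3] .. [9.3,9.3,9.3]
lo = A.lo+B.lo = [-25.7-9.3, -22.3-9.3, -22.9-9.3] = [-35.000,-31.600,-32.200]
hi = A.hi+B.hi = [1.7+9.3, 5.1+9.3, 4.5+9.3] = [11.000,14.400,13.800]
diag = √(46²+46²+46²) = √6348 = 79.674


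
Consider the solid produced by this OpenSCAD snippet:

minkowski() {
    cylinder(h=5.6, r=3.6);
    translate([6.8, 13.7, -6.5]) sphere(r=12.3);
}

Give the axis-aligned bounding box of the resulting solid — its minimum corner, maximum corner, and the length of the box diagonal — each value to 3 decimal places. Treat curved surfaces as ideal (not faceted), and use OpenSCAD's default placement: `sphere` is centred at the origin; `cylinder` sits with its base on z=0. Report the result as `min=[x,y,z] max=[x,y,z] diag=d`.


A = translate([6.8, 13.7, -6.5]) sphere(r=12.3) → bbox [-5.5,1.4,-18.8] .. [19.1,26,5.8]
B = cylinder(h=5.6, r=3.6) → bbox [-3.6,-3.6,0] .. [3.6,3.6,5.6]
lo = A.lo+B.lo = [-5.5-3.6, 1.4-3.6, -18.8+0] = [-9.100,-2.200,-18.800]
hi = A.hi+B.hi = [19.1+3.6, 26+3.6, 5.8+5.6] = [22.700,29.600,11.400]
diag = √(31.8²+31.8²+30.2²) = √2934.52 = 54.171

min=[-9.100,-2.200,-18.800] max=[22.700,29.600,11.400] diag=54.171


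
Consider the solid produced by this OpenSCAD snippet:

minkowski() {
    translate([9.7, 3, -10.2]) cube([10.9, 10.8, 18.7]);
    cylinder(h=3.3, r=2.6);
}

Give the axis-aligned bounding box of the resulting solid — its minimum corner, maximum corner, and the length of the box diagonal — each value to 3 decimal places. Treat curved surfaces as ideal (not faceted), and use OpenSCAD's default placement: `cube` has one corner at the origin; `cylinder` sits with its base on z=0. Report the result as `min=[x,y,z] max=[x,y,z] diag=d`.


A = translate([9.7, 3, -10.2]) cube([10.9, 10.8, 18.7]) → bbox [9.7,3,-10.2] .. [20.6,13.8,8.5]
B = cylinder(h=3.3, r=2.6) → bbox [-2.6,-2.6,0] .. [2.6,2.6,3.3]
lo = A.lo+B.lo = [9.7-2.6, 3-2.6, -10.2+0] = [7.100,0.400,-10.200]
hi = A.hi+B.hi = [20.6+2.6, 13.8+2.6, 8.5+3.3] = [23.200,16.400,11.800]
diag = √(16.1²+16²+22²) = √999.21 = 31.610

min=[7.100,0.400,-10.200] max=[23.200,16.400,11.800] diag=31.610


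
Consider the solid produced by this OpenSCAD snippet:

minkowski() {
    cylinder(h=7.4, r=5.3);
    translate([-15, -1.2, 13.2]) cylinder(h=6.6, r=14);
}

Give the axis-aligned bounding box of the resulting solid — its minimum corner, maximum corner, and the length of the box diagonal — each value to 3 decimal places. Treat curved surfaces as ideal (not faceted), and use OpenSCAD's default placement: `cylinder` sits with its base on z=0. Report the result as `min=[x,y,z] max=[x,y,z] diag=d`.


min=[-34.300,-20.500,13.200] max=[4.300,18.100,27.200] diag=56.355

A = translate([-15, -1.2, 13.2]) cylinder(h=6.6, r=14) → bbox [-29,-15.2,13.2] .. [-1,12.8,19.8]
B = cylinder(h=7.4, r=5.3) → bbox [-5.3,-5.3,0] .. [5.3,5.3,7.4]
lo = A.lo+B.lo = [-29-5.3, -15.2-5.3, 13.2+0] = [-34.300,-20.500,13.200]
hi = A.hi+B.hi = [-1+5.3, 12.8+5.3, 19.8+7.4] = [4.300,18.100,27.200]
diag = √(38.6²+38.6²+14²) = √3175.92 = 56.355


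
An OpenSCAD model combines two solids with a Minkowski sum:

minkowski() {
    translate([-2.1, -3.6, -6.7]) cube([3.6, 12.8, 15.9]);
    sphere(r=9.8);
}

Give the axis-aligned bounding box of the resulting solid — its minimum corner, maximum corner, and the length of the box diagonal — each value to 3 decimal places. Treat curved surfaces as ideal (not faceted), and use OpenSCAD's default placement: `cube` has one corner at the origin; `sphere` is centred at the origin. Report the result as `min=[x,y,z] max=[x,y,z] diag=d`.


min=[-11.900,-13.400,-16.500] max=[11.300,19.000,19.000] diag=53.369

A = translate([-2.1, -3.6, -6.7]) cube([3.6, 12.8, 15.9]) → bbox [-2.1,-3.6,-6.7] .. [1.5,9.2,9.2]
B = sphere(r=9.8) → bbox [-9.8,-9.8,-9.8] .. [9.8,9.8,9.8]
lo = A.lo+B.lo = [-2.1-9.8, -3.6-9.8, -6.7-9.8] = [-11.900,-13.400,-16.500]
hi = A.hi+B.hi = [1.5+9.8, 9.2+9.8, 9.2+9.8] = [11.300,19.000,19.000]
diag = √(23.2²+32.4²+35.5²) = √2848.25 = 53.369


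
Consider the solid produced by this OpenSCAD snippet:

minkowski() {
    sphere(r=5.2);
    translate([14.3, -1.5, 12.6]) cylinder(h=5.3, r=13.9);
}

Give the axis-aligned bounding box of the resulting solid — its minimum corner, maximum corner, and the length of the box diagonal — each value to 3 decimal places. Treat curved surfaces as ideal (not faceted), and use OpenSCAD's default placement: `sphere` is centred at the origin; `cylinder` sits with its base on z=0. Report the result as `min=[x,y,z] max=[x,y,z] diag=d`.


min=[-4.800,-20.600,7.400] max=[33.400,17.600,23.100] diag=56.258

A = translate([14.3, -1.5, 12.6]) cylinder(h=5.3, r=13.9) → bbox [0.4,-15.4,12.6] .. [28.2,12.4,17.9]
B = sphere(r=5.2) → bbox [-5.2,-5.2,-5.2] .. [5.2,5.2,5.2]
lo = A.lo+B.lo = [0.4-5.2, -15.4-5.2, 12.6-5.2] = [-4.800,-20.600,7.400]
hi = A.hi+B.hi = [28.2+5.2, 12.4+5.2, 17.9+5.2] = [33.400,17.600,23.100]
diag = √(38.2²+38.2²+15.7²) = √3164.97 = 56.258


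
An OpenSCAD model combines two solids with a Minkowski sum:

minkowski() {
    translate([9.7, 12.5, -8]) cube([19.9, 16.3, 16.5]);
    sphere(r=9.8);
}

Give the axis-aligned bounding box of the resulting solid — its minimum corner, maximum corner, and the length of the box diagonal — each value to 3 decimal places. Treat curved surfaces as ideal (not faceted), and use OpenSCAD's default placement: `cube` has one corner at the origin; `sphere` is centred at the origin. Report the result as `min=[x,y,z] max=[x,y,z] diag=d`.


min=[-0.100,2.700,-17.800] max=[39.400,38.600,18.300] diag=64.438

A = translate([9.7, 12.5, -8]) cube([19.9, 16.3, 16.5]) → bbox [9.7,12.5,-8] .. [29.6,28.8,8.5]
B = sphere(r=9.8) → bbox [-9.8,-9.8,-9.8] .. [9.8,9.8,9.8]
lo = A.lo+B.lo = [9.7-9.8, 12.5-9.8, -8-9.8] = [-0.100,2.700,-17.800]
hi = A.hi+B.hi = [29.6+9.8, 28.8+9.8, 8.5+9.8] = [39.400,38.600,18.300]
diag = √(39.5²+35.9²+36.1²) = √4152.27 = 64.438


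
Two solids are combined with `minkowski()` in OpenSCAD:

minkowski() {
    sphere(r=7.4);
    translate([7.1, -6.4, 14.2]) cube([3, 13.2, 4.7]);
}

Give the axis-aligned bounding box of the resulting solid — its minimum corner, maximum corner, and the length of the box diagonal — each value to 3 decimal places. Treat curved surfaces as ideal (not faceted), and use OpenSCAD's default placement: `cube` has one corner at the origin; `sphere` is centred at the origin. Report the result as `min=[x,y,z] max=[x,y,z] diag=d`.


min=[-0.300,-13.800,6.800] max=[17.500,14.200,26.300] diag=38.485

A = translate([7.1, -6.4, 14.2]) cube([3, 13.2, 4.7]) → bbox [7.1,-6.4,14.2] .. [10.1,6.8,18.9]
B = sphere(r=7.4) → bbox [-7.4,-7.4,-7.4] .. [7.4,7.4,7.4]
lo = A.lo+B.lo = [7.1-7.4, -6.4-7.4, 14.2-7.4] = [-0.300,-13.800,6.800]
hi = A.hi+B.hi = [10.1+7.4, 6.8+7.4, 18.9+7.4] = [17.500,14.200,26.300]
diag = √(17.8²+28²+19.5²) = √1481.09 = 38.485


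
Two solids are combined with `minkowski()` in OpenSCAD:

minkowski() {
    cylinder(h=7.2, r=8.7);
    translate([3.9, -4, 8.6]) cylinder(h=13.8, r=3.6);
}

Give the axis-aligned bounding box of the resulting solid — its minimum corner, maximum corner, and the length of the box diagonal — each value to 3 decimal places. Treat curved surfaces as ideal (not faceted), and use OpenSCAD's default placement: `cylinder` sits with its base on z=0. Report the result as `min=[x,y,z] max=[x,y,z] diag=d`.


min=[-8.400,-16.300,8.600] max=[16.200,8.300,29.600] diag=40.636

A = translate([3.9, -4, 8.6]) cylinder(h=13.8, r=3.6) → bbox [0.3,-7.6,8.6] .. [7.5,-0.4,22.4]
B = cylinder(h=7.2, r=8.7) → bbox [-8.7,-8.7,0] .. [8.7,8.7,7.2]
lo = A.lo+B.lo = [0.3-8.7, -7.6-8.7, 8.6+0] = [-8.400,-16.300,8.600]
hi = A.hi+B.hi = [7.5+8.7, -0.4+8.7, 22.4+7.2] = [16.200,8.300,29.600]
diag = √(24.6²+24.6²+21²) = √1651.32 = 40.636


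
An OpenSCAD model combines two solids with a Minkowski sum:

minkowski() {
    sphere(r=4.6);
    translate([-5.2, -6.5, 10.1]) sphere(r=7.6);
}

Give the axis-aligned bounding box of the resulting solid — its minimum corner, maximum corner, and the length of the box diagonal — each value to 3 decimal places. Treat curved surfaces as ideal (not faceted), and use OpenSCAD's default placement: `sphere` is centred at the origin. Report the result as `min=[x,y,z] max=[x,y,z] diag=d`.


A = translate([-5.2, -6.5, 10.1]) sphere(r=7.6) → bbox [-12.8,-14.1,2.5] .. [2.4,1.1,17.7]
B = sphere(r=4.6) → bbox [-4.6,-4.6,-4.6] .. [4.6,4.6,4.6]
lo = A.lo+B.lo = [-12.8-4.6, -14.1-4.6, 2.5-4.6] = [-17.400,-18.700,-2.100]
hi = A.hi+B.hi = [2.4+4.6, 1.1+4.6, 17.7+4.6] = [7.000,5.700,22.300]
diag = √(24.4²+24.4²+24.4²) = √1786.08 = 42.262

min=[-17.400,-18.700,-2.100] max=[7.000,5.700,22.300] diag=42.262


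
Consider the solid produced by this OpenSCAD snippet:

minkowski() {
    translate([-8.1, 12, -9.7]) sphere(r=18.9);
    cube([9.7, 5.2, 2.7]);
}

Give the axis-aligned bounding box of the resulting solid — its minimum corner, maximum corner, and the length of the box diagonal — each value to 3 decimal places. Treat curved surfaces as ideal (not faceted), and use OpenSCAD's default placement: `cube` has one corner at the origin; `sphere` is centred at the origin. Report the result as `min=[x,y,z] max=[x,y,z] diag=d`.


A = translate([-8.1, 12, -9.7]) sphere(r=18.9) → bbox [-27,-6.9,-28.6] .. [10.8,30.9,9.2]
B = cube([9.7, 5.2, 2.7]) → bbox [0,0,0] .. [9.7,5.2,2.7]
lo = A.lo+B.lo = [-27+0, -6.9+0, -28.6+0] = [-27.000,-6.900,-28.600]
hi = A.hi+B.hi = [10.8+9.7, 30.9+5.2, 9.2+2.7] = [20.500,36.100,11.900]
diag = √(47.5²+43²+40.5²) = √5745.5 = 75.799

min=[-27.000,-6.900,-28.600] max=[20.500,36.100,11.900] diag=75.799


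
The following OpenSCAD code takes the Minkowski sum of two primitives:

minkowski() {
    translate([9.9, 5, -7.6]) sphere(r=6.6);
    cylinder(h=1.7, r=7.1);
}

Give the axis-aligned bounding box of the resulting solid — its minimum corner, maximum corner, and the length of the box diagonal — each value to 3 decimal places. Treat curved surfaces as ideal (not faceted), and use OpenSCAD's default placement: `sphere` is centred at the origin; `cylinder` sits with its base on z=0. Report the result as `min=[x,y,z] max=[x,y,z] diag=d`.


A = translate([9.9, 5, -7.6]) sphere(r=6.6) → bbox [3.3,-1.6,-14.2] .. [16.5,11.6,-1]
B = cylinder(h=1.7, r=7.1) → bbox [-7.1,-7.1,0] .. [7.1,7.1,1.7]
lo = A.lo+B.lo = [3.3-7.1, -1.6-7.1, -14.2+0] = [-3.800,-8.700,-14.200]
hi = A.hi+B.hi = [16.5+7.1, 11.6+7.1, -1+1.7] = [23.600,18.700,0.700]
diag = √(27.4²+27.4²+14.9²) = √1723.53 = 41.515

min=[-3.800,-8.700,-14.200] max=[23.600,18.700,0.700] diag=41.515


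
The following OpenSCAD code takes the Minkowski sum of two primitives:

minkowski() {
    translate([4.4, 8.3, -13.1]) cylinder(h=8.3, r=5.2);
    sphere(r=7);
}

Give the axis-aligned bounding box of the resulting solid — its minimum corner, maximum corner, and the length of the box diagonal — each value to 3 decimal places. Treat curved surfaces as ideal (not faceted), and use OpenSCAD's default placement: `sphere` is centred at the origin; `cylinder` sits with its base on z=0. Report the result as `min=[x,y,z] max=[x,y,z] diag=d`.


min=[-7.800,-3.900,-20.100] max=[16.600,20.500,2.200] diag=41.085

A = translate([4.4, 8.3, -13.1]) cylinder(h=8.3, r=5.2) → bbox [-0.8,3.1,-13.1] .. [9.6,13.5,-4.8]
B = sphere(r=7) → bbox [-7,-7,-7] .. [7,7,7]
lo = A.lo+B.lo = [-0.8-7, 3.1-7, -13.1-7] = [-7.800,-3.900,-20.100]
hi = A.hi+B.hi = [9.6+7, 13.5+7, -4.8+7] = [16.600,20.500,2.200]
diag = √(24.4²+24.4²+22.3²) = √1688.01 = 41.085


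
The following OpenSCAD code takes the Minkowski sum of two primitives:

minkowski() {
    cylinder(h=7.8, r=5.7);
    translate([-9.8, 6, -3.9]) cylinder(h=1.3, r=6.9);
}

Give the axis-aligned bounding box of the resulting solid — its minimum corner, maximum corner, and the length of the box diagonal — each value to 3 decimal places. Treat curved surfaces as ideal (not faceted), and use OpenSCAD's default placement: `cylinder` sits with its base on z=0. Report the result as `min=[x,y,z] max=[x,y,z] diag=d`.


A = translate([-9.8, 6, -3.9]) cylinder(h=1.3, r=6.9) → bbox [-16.7,-0.9,-3.9] .. [-2.9,12.9,-2.6]
B = cylinder(h=7.8, r=5.7) → bbox [-5.7,-5.7,0] .. [5.7,5.7,7.8]
lo = A.lo+B.lo = [-16.7-5.7, -0.9-5.7, -3.9+0] = [-22.400,-6.600,-3.900]
hi = A.hi+B.hi = [-2.9+5.7, 12.9+5.7, -2.6+7.8] = [2.800,18.600,5.200]
diag = √(25.2²+25.2²+9.1²) = √1352.89 = 36.782

min=[-22.400,-6.600,-3.900] max=[2.800,18.600,5.200] diag=36.782


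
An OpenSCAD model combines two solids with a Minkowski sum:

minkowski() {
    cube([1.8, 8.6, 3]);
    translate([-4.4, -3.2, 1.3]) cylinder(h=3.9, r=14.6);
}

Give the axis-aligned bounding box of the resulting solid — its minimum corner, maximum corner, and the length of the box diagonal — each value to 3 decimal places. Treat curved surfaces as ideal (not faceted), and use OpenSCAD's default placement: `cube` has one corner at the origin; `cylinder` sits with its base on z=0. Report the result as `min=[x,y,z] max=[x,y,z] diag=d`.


min=[-19.000,-17.800,1.300] max=[12.000,20.000,8.200] diag=49.371

A = translate([-4.4, -3.2, 1.3]) cylinder(h=3.9, r=14.6) → bbox [-19,-17.8,1.3] .. [10.2,11.4,5.2]
B = cube([1.8, 8.6, 3]) → bbox [0,0,0] .. [1.8,8.6,3]
lo = A.lo+B.lo = [-19+0, -17.8+0, 1.3+0] = [-19.000,-17.800,1.300]
hi = A.hi+B.hi = [10.2+1.8, 11.4+8.6, 5.2+3] = [12.000,20.000,8.200]
diag = √(31²+37.8²+6.9²) = √2437.45 = 49.371


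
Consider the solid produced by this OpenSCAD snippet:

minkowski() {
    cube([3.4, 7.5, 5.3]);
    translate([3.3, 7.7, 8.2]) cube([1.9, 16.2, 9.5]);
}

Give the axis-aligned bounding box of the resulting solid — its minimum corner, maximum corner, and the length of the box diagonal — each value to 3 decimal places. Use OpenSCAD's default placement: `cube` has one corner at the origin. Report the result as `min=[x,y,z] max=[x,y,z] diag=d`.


min=[3.300,7.700,8.200] max=[8.600,31.400,23.000] diag=28.440

A = translate([3.3, 7.7, 8.2]) cube([1.9, 16.2, 9.5]) → bbox [3.3,7.7,8.2] .. [5.2,23.9,17.7]
B = cube([3.4, 7.5, 5.3]) → bbox [0,0,0] .. [3.4,7.5,5.3]
lo = A.lo+B.lo = [3.3+0, 7.7+0, 8.2+0] = [3.300,7.700,8.200]
hi = A.hi+B.hi = [5.2+3.4, 23.9+7.5, 17.7+5.3] = [8.600,31.400,23.000]
diag = √(5.3²+23.7²+14.8²) = √808.82 = 28.440


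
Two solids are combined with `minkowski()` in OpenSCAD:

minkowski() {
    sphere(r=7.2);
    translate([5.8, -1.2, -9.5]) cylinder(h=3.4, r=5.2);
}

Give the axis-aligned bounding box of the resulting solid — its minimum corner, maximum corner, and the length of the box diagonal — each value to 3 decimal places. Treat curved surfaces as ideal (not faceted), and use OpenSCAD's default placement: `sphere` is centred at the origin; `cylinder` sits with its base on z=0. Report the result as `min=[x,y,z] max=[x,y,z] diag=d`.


min=[-6.600,-13.600,-16.700] max=[18.200,11.200,1.100] diag=39.331

A = translate([5.8, -1.2, -9.5]) cylinder(h=3.4, r=5.2) → bbox [0.6,-6.4,-9.5] .. [11,4,-6.1]
B = sphere(r=7.2) → bbox [-7.2,-7.2,-7.2] .. [7.2,7.2,7.2]
lo = A.lo+B.lo = [0.6-7.2, -6.4-7.2, -9.5-7.2] = [-6.600,-13.600,-16.700]
hi = A.hi+B.hi = [11+7.2, 4+7.2, -6.1+7.2] = [18.200,11.200,1.100]
diag = √(24.8²+24.8²+17.8²) = √1546.92 = 39.331


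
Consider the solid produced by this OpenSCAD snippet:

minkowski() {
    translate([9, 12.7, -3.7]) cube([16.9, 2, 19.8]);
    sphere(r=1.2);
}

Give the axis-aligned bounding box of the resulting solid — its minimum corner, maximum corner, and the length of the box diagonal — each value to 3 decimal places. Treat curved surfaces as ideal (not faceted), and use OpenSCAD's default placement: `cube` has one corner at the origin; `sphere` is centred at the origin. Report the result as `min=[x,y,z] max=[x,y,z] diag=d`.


min=[7.800,11.500,-4.900] max=[27.100,15.900,17.300] diag=29.744

A = translate([9, 12.7, -3.7]) cube([16.9, 2, 19.8]) → bbox [9,12.7,-3.7] .. [25.9,14.7,16.1]
B = sphere(r=1.2) → bbox [-1.2,-1.2,-1.2] .. [1.2,1.2,1.2]
lo = A.lo+B.lo = [9-1.2, 12.7-1.2, -3.7-1.2] = [7.800,11.500,-4.900]
hi = A.hi+B.hi = [25.9+1.2, 14.7+1.2, 16.1+1.2] = [27.100,15.900,17.300]
diag = √(19.3²+4.4²+22.2²) = √884.69 = 29.744


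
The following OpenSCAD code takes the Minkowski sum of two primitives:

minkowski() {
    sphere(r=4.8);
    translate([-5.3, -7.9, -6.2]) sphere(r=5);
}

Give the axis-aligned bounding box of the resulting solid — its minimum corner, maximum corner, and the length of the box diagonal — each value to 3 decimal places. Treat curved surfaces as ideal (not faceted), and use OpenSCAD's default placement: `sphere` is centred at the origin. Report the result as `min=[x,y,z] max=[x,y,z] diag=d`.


A = translate([-5.3, -7.9, -6.2]) sphere(r=5) → bbox [-10.3,-12.9,-11.2] .. [-0.3,-2.9,-1.2]
B = sphere(r=4.8) → bbox [-4.8,-4.8,-4.8] .. [4.8,4.8,4.8]
lo = A.lo+B.lo = [-10.3-4.8, -12.9-4.8, -11.2-4.8] = [-15.100,-17.700,-16.000]
hi = A.hi+B.hi = [-0.3+4.8, -2.9+4.8, -1.2+4.8] = [4.500,1.900,3.600]
diag = √(19.6²+19.6²+19.6²) = √1152.48 = 33.948

min=[-15.100,-17.700,-16.000] max=[4.500,1.900,3.600] diag=33.948


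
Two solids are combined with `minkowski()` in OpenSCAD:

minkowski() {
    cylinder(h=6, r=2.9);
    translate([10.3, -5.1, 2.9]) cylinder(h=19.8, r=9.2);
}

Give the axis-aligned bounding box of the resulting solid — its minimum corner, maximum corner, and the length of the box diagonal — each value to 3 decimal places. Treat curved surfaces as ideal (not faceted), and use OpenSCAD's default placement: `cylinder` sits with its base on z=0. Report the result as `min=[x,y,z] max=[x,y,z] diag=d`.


A = translate([10.3, -5.1, 2.9]) cylinder(h=19.8, r=9.2) → bbox [1.1,-14.3,2.9] .. [19.5,4.1,22.7]
B = cylinder(h=6, r=2.9) → bbox [-2.9,-2.9,0] .. [2.9,2.9,6]
lo = A.lo+B.lo = [1.1-2.9, -14.3-2.9, 2.9+0] = [-1.800,-17.200,2.900]
hi = A.hi+B.hi = [19.5+2.9, 4.1+2.9, 22.7+6] = [22.400,7.000,28.700]
diag = √(24.2²+24.2²+25.8²) = √1836.92 = 42.859

min=[-1.800,-17.200,2.900] max=[22.400,7.000,28.700] diag=42.859


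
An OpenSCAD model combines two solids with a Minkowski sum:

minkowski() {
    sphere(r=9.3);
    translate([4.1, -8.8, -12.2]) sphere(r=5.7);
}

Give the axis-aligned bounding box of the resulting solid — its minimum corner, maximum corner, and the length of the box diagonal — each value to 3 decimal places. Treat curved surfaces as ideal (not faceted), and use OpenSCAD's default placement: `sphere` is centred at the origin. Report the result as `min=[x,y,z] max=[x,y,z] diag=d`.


min=[-10.900,-23.800,-27.200] max=[19.100,6.200,2.800] diag=51.962

A = translate([4.1, -8.8, -12.2]) sphere(r=5.7) → bbox [-1.6,-14.5,-17.9] .. [9.8,-3.1,-6.5]
B = sphere(r=9.3) → bbox [-9.3,-9.3,-9.3] .. [9.3,9.3,9.3]
lo = A.lo+B.lo = [-1.6-9.3, -14.5-9.3, -17.9-9.3] = [-10.900,-23.800,-27.200]
hi = A.hi+B.hi = [9.8+9.3, -3.1+9.3, -6.5+9.3] = [19.100,6.200,2.800]
diag = √(30²+30²+30²) = √2700 = 51.962


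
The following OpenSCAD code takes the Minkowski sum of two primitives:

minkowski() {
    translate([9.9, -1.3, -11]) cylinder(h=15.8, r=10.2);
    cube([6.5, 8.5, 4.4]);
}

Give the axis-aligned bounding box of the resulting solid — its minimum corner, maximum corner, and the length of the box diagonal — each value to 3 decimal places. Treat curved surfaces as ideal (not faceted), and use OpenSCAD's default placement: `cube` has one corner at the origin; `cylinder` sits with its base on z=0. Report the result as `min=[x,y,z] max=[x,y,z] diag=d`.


A = translate([9.9, -1.3, -11]) cylinder(h=15.8, r=10.2) → bbox [-0.3,-11.5,-11] .. [20.1,8.9,4.8]
B = cube([6.5, 8.5, 4.4]) → bbox [0,0,0] .. [6.5,8.5,4.4]
lo = A.lo+B.lo = [-0.3+0, -11.5+0, -11+0] = [-0.300,-11.500,-11.000]
hi = A.hi+B.hi = [20.1+6.5, 8.9+8.5, 4.8+4.4] = [26.600,17.400,9.200]
diag = √(26.9²+28.9²+20.2²) = √1966.86 = 44.349

min=[-0.300,-11.500,-11.000] max=[26.600,17.400,9.200] diag=44.349


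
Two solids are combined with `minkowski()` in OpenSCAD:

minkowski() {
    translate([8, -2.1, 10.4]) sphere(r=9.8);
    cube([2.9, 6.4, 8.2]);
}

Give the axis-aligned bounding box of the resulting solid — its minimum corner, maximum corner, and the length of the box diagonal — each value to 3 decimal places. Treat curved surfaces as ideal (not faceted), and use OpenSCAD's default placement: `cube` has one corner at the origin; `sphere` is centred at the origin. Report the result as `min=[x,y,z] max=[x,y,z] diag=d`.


min=[-1.800,-11.900,0.600] max=[20.700,14.100,28.400] diag=44.216

A = translate([8, -2.1, 10.4]) sphere(r=9.8) → bbox [-1.8,-11.9,0.6] .. [17.8,7.7,20.2]
B = cube([2.9, 6.4, 8.2]) → bbox [0,0,0] .. [2.9,6.4,8.2]
lo = A.lo+B.lo = [-1.8+0, -11.9+0, 0.6+0] = [-1.800,-11.900,0.600]
hi = A.hi+B.hi = [17.8+2.9, 7.7+6.4, 20.2+8.2] = [20.700,14.100,28.400]
diag = √(22.5²+26²+27.8²) = √1955.09 = 44.216


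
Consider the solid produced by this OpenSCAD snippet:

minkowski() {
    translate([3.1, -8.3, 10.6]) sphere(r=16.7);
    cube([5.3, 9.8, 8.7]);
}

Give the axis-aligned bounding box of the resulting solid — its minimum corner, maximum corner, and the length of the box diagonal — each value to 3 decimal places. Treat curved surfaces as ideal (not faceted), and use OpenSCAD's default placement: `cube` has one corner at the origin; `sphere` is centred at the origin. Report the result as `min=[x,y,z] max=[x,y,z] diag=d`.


A = translate([3.1, -8.3, 10.6]) sphere(r=16.7) → bbox [-13.6,-25,-6.1] .. [19.8,8.4,27.3]
B = cube([5.3, 9.8, 8.7]) → bbox [0,0,0] .. [5.3,9.8,8.7]
lo = A.lo+B.lo = [-13.6+0, -25+0, -6.1+0] = [-13.600,-25.000,-6.100]
hi = A.hi+B.hi = [19.8+5.3, 8.4+9.8, 27.3+8.7] = [25.100,18.200,36.000]
diag = √(38.7²+43.2²+42.1²) = √5136.34 = 71.668

min=[-13.600,-25.000,-6.100] max=[25.100,18.200,36.000] diag=71.668


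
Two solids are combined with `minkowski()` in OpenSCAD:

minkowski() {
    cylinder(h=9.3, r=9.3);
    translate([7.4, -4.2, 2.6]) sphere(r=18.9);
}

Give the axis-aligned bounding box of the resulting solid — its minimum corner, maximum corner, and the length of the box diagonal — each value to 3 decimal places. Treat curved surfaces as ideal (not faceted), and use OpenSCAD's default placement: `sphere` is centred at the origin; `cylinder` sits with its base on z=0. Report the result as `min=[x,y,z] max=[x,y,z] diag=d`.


min=[-20.800,-32.400,-16.300] max=[35.600,24.000,30.800] diag=92.630

A = translate([7.4, -4.2, 2.6]) sphere(r=18.9) → bbox [-11.5,-23.1,-16.3] .. [26.3,14.7,21.5]
B = cylinder(h=9.3, r=9.3) → bbox [-9.3,-9.3,0] .. [9.3,9.3,9.3]
lo = A.lo+B.lo = [-11.5-9.3, -23.1-9.3, -16.3+0] = [-20.800,-32.400,-16.300]
hi = A.hi+B.hi = [26.3+9.3, 14.7+9.3, 21.5+9.3] = [35.600,24.000,30.800]
diag = √(56.4²+56.4²+47.1²) = √8580.33 = 92.630


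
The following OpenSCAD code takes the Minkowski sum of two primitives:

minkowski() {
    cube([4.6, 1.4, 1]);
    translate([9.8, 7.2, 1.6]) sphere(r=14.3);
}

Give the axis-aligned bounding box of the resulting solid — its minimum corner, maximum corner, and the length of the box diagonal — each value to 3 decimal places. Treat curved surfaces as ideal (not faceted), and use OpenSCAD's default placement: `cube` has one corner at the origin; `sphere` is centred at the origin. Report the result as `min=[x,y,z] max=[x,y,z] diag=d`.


A = translate([9.8, 7.2, 1.6]) sphere(r=14.3) → bbox [-4.5,-7.1,-12.7] .. [24.1,21.5,15.9]
B = cube([4.6, 1.4, 1]) → bbox [0,0,0] .. [4.6,1.4,1]
lo = A.lo+B.lo = [-4.5+0, -7.1+0, -12.7+0] = [-4.500,-7.100,-12.700]
hi = A.hi+B.hi = [24.1+4.6, 21.5+1.4, 15.9+1] = [28.700,22.900,16.900]
diag = √(33.2²+30²+29.6²) = √2878.4 = 53.651

min=[-4.500,-7.100,-12.700] max=[28.700,22.900,16.900] diag=53.651


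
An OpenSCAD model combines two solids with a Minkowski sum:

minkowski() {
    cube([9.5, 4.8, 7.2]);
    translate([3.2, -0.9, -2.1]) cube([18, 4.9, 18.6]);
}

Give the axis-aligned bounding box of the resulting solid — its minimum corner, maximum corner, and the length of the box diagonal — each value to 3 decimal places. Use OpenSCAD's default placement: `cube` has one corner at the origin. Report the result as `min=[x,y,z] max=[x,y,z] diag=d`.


A = translate([3.2, -0.9, -2.1]) cube([18, 4.9, 18.6]) → bbox [3.2,-0.9,-2.1] .. [21.2,4,16.5]
B = cube([9.5, 4.8, 7.2]) → bbox [0,0,0] .. [9.5,4.8,7.2]
lo = A.lo+B.lo = [3.2+0, -0.9+0, -2.1+0] = [3.200,-0.900,-2.100]
hi = A.hi+B.hi = [21.2+9.5, 4+4.8, 16.5+7.2] = [30.700,8.800,23.700]
diag = √(27.5²+9.7²+25.8²) = √1515.98 = 38.936

min=[3.200,-0.900,-2.100] max=[30.700,8.800,23.700] diag=38.936


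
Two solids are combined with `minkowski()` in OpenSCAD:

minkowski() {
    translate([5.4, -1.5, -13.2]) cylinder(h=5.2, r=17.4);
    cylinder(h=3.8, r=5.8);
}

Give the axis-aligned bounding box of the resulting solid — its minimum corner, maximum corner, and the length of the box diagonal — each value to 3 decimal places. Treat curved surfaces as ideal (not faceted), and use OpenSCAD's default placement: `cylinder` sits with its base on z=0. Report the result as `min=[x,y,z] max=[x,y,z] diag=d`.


A = translate([5.4, -1.5, -13.2]) cylinder(h=5.2, r=17.4) → bbox [-12,-18.9,-13.2] .. [22.8,15.9,-8]
B = cylinder(h=3.8, r=5.8) → bbox [-5.8,-5.8,0] .. [5.8,5.8,3.8]
lo = A.lo+B.lo = [-12-5.8, -18.9-5.8, -13.2+0] = [-17.800,-24.700,-13.200]
hi = A.hi+B.hi = [22.8+5.8, 15.9+5.8, -8+3.8] = [28.600,21.700,-4.200]
diag = √(46.4²+46.4²+9²) = √4386.92 = 66.234

min=[-17.800,-24.700,-13.200] max=[28.600,21.700,-4.200] diag=66.234


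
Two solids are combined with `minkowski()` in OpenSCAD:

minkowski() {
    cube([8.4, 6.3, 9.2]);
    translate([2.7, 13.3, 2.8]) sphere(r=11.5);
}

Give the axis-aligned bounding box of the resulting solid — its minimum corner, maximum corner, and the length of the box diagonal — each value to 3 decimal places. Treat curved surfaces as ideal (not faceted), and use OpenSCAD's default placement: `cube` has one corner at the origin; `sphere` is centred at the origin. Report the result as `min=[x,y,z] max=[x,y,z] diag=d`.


min=[-8.800,1.800,-8.700] max=[22.600,31.100,23.500] diag=53.678

A = translate([2.7, 13.3, 2.8]) sphere(r=11.5) → bbox [-8.8,1.8,-8.7] .. [14.2,24.8,14.3]
B = cube([8.4, 6.3, 9.2]) → bbox [0,0,0] .. [8.4,6.3,9.2]
lo = A.lo+B.lo = [-8.8+0, 1.8+0, -8.7+0] = [-8.800,1.800,-8.700]
hi = A.hi+B.hi = [14.2+8.4, 24.8+6.3, 14.3+9.2] = [22.600,31.100,23.500]
diag = √(31.4²+29.3²+32.2²) = √2881.29 = 53.678


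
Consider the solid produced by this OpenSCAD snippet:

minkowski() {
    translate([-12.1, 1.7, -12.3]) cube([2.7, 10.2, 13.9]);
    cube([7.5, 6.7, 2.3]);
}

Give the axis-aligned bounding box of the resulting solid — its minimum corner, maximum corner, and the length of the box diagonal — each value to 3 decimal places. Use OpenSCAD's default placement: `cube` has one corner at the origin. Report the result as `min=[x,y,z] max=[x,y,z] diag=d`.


min=[-12.100,1.700,-12.300] max=[-1.900,18.600,3.900] diag=25.536

A = translate([-12.1, 1.7, -12.3]) cube([2.7, 10.2, 13.9]) → bbox [-12.1,1.7,-12.3] .. [-9.4,11.9,1.6]
B = cube([7.5, 6.7, 2.3]) → bbox [0,0,0] .. [7.5,6.7,2.3]
lo = A.lo+B.lo = [-12.1+0, 1.7+0, -12.3+0] = [-12.100,1.700,-12.300]
hi = A.hi+B.hi = [-9.4+7.5, 11.9+6.7, 1.6+2.3] = [-1.900,18.600,3.900]
diag = √(10.2²+16.9²+16.2²) = √652.09 = 25.536


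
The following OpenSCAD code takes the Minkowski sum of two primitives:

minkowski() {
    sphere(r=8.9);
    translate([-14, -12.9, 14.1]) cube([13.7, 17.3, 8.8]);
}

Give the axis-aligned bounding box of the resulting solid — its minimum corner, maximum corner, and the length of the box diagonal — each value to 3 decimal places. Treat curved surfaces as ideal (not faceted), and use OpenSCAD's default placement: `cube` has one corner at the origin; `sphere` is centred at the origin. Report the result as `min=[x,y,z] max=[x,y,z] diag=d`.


A = translate([-14, -12.9, 14.1]) cube([13.7, 17.3, 8.8]) → bbox [-14,-12.9,14.1] .. [-0.3,4.4,22.9]
B = sphere(r=8.9) → bbox [-8.9,-8.9,-8.9] .. [8.9,8.9,8.9]
lo = A.lo+B.lo = [-14-8.9, -12.9-8.9, 14.1-8.9] = [-22.900,-21.800,5.200]
hi = A.hi+B.hi = [-0.3+8.9, 4.4+8.9, 22.9+8.9] = [8.600,13.300,31.800]
diag = √(31.5²+35.1²+26.6²) = √2931.82 = 54.146

min=[-22.900,-21.800,5.200] max=[8.600,13.300,31.800] diag=54.146


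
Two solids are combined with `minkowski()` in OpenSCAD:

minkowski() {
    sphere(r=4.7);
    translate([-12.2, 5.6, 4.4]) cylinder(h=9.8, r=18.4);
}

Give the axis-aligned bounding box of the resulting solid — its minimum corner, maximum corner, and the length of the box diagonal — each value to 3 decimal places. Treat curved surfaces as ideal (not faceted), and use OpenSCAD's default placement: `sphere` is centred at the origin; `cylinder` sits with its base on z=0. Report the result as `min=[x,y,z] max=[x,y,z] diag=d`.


min=[-35.300,-17.500,-0.300] max=[10.900,28.700,18.900] diag=68.099

A = translate([-12.2, 5.6, 4.4]) cylinder(h=9.8, r=18.4) → bbox [-30.6,-12.8,4.4] .. [6.2,24,14.2]
B = sphere(r=4.7) → bbox [-4.7,-4.7,-4.7] .. [4.7,4.7,4.7]
lo = A.lo+B.lo = [-30.6-4.7, -12.8-4.7, 4.4-4.7] = [-35.300,-17.500,-0.300]
hi = A.hi+B.hi = [6.2+4.7, 24+4.7, 14.2+4.7] = [10.900,28.700,18.900]
diag = √(46.2²+46.2²+19.2²) = √4637.52 = 68.099


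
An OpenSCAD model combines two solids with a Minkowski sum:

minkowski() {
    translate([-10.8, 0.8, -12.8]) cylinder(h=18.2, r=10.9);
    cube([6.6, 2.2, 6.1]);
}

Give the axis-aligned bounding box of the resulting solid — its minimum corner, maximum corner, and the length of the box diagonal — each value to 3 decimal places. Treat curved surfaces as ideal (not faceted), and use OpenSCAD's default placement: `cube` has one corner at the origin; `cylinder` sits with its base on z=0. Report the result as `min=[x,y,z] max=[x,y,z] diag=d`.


min=[-21.700,-10.100,-12.800] max=[6.700,13.900,11.500] diag=44.419

A = translate([-10.8, 0.8, -12.8]) cylinder(h=18.2, r=10.9) → bbox [-21.7,-10.1,-12.8] .. [0.1,11.7,5.4]
B = cube([6.6, 2.2, 6.1]) → bbox [0,0,0] .. [6.6,2.2,6.1]
lo = A.lo+B.lo = [-21.7+0, -10.1+0, -12.8+0] = [-21.700,-10.100,-12.800]
hi = A.hi+B.hi = [0.1+6.6, 11.7+2.2, 5.4+6.1] = [6.700,13.900,11.500]
diag = √(28.4²+24²+24.3²) = √1973.05 = 44.419
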